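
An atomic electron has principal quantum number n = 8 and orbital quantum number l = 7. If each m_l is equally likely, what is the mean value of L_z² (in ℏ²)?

⟨L_z²⟩ = 18.67 ℏ²

m_l ∈ {-7, -6, -5, -4, -3, -2, -1, 0, 1, 2, 3, 4, 5, 6, 7}.
⟨L_z²⟩ = ℏ²·l(l+1)/3 = 18.67ℏ².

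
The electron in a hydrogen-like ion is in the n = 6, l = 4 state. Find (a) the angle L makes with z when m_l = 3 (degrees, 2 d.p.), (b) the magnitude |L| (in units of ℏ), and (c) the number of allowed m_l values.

For m_l = 3: cos θ = 3/√20, θ ≈ 47.87°.
|L| = ℏ√(4·5) = 2√5 ℏ ≈ 4.472ℏ.
There are 2l+1 = 9 values of m_l.

θ(m_l=3) ≈ 47.87°; |L| = 2√5 ℏ ≈ 4.472ℏ; 9 values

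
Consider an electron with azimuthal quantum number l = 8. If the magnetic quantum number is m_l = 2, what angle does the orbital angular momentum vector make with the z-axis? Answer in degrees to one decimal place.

θ ≈ 76.4°

|L| = ℏ√(l(l+1)) = 6√2 ℏ.
L_z = m_l ℏ = 2ℏ.
cos θ = L_z/|L| = 2/√72, so θ ≈ 76.4°.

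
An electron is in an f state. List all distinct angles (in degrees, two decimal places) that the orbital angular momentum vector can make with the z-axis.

θ ∈ {30.00°, 54.74°, 73.22°, 90.00°, 106.78°, 125.26°, 150.00°}

The letter f corresponds to l = 3.
|L|² = l(l+1)ℏ² = 12ℏ², so |L| = 2√3 ℏ.
cos θ = m_l/√12 for each m_l ∈ {-3, -2, -1, 0, 1, 2, 3}.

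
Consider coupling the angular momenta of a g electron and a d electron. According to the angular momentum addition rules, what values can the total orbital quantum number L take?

L runs from |4 − 2| = 2 to 4 + 2 = 6.
So L can be 2, 3, 4, 5, 6.

L = 2, 3, 4, 5, 6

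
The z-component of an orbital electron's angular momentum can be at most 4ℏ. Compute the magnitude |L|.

|L| = 2√5 ℏ ≈ 4.472ℏ

Since max m_l = l, l = 4.
|L| = ℏ√(l(l+1)) = 2√5 ℏ.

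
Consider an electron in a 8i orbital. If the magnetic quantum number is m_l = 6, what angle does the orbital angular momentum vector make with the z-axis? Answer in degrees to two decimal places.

8i means n = 8, l = 6.
|L| = √(l(l+1)) ℏ = √42 ℏ.
L_z = m_l ℏ = 6ℏ.
cos θ = L_z/|L| = 6/√42, so θ ≈ 22.21°.

θ ≈ 22.21°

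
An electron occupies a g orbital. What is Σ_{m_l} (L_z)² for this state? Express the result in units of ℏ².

For a g orbital, l = 4.
m_l ∈ {-4, -3, -2, -1, 0, 1, 2, 3, 4}.
Σ m_l² = l(l+1)(2l+1)/3 = 4·5·9/3 = 60.

Σ(L_z)² = 60 ℏ²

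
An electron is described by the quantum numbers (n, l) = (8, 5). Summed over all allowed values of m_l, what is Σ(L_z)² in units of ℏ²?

m_l ∈ {-5, -4, -3, -2, -1, 0, 1, 2, 3, 4, 5}.
Σ m_l² = l(l+1)(2l+1)/3 = 5·6·11/3 = 110.

Σ(L_z)² = 110 ℏ²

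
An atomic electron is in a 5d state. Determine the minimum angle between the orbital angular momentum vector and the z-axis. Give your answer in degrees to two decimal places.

The 5d subshell has l = 2.
|L|² = l(l+1)ℏ² = 6ℏ², so |L| = √6 ℏ.
The smallest angle corresponds to the largest L_z, i.e. m_l = l = 2, giving L_z = 2ℏ.
cos θ_min = 2/√6, so θ_min ≈ 35.26°.

θ_min ≈ 35.26°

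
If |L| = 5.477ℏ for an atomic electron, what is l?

Since |L|² = l(l+1)ℏ², l(l+1) = 30.
The positive root is l = 5.

l = 5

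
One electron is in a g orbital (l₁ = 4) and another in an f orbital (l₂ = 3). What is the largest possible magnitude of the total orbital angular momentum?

|L_tot|_max = 2√14 ℏ ≈ 7.483ℏ

Angular momentum addition gives L = |l₁ − l₂|, …, l₁ + l₂.
So L can be 1, 2, 3, 4, 5, 6, 7.
The largest magnitude corresponds to L = 7: |L_tot| = ℏ√(7·8) = 2√14 ℏ.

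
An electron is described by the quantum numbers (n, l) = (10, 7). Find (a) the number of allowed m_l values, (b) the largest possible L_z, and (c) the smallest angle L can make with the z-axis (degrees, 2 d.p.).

15 values; L_z,max = 7ℏ; θ_min ≈ 20.70°

There are 2l+1 = 15 values of m_l.
L_z,max = lℏ = 7ℏ.
cos θ_min = 7/√56, so θ_min ≈ 20.70°.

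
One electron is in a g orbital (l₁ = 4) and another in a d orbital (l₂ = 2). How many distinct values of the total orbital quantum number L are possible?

5

L runs from |4 − 2| = 2 to 4 + 2 = 6.
L ∈ {2, 3, 4, 5, 6}.
That is 5 values.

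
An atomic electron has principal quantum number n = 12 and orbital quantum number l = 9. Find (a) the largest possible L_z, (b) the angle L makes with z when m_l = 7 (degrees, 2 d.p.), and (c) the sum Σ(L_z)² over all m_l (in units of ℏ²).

L_z,max = 9ℏ; θ(m_l=7) ≈ 42.45°; Σ(L_z)² = 570 ℏ²

L_z,max = lℏ = 9ℏ.
For m_l = 7: cos θ = 7/√90, θ ≈ 42.45°.
Σ m_l² = 570, so Σ(L_z)² = 570 ℏ².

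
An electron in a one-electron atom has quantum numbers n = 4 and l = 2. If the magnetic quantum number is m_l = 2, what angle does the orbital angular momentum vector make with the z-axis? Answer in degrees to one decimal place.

|L| = √(l(l+1)) ℏ = √6 ℏ.
L_z = m_l ℏ = 2ℏ.
cos θ = L_z/|L| = 2/√6, so θ ≈ 35.3°.

θ ≈ 35.3°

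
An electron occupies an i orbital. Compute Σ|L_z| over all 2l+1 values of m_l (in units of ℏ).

The letter i corresponds to l = 6.
m_l ∈ {-6, -5, -4, -3, -2, -1, 0, 1, 2, 3, 4, 5, 6}.
Σ|m_l| = l(l+1) = 42.

Σ|L_z| = 42 ℏ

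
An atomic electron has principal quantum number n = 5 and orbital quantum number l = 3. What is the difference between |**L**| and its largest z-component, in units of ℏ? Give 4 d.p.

|L| − L_z,max ≈ 0.4641ℏ

|L| = 2√3 ℏ ≈ 3.4641ℏ, while L_z,max = lℏ = 3ℏ.
The difference is (2√3 − 3)ℏ ≈ 0.4641ℏ.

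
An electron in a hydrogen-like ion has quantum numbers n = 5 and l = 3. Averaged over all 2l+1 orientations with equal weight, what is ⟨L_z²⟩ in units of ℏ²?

m_l runs from −3 to 3, i.e. {-3, -2, -1, 0, 1, 2, 3}.
⟨L_z²⟩ = ℏ²·l(l+1)/3 = 4ℏ².

⟨L_z²⟩ = 4 ℏ²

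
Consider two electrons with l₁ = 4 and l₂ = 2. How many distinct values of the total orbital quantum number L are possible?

By the triangle rule, |l₁ − l₂| ≤ L ≤ l₁ + l₂.
L ∈ {2, 3, 4, 5, 6}.
That is 5 values.

5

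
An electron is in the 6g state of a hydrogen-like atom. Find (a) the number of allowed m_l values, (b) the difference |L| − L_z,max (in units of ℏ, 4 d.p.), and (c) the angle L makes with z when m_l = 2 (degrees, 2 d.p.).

The 6g subshell has l = 4.
There are 2l+1 = 9 values of m_l.
|L| − L_z,max = (2√5 − 4)ℏ ≈ 0.4721ℏ.
For m_l = 2: cos θ = 2/√20, θ ≈ 63.43°.

9 values; |L|−L_z,max ≈ 0.4721ℏ; θ(m_l=2) ≈ 63.43°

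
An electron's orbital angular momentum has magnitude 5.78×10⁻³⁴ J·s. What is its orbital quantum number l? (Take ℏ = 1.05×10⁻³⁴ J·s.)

|L|/ℏ = (5.78×10⁻³⁴)/(1.05×10⁻³⁴) ≈ 5.505.
(|L|/ℏ)² = l(l+1) ≈ 30.30 ⇒ l = 5.

l = 5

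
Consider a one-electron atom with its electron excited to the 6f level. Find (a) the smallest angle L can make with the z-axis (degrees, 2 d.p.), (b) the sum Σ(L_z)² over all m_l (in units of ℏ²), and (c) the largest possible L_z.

The 6f level has l = 3.
cos θ_min = 3/√12, so θ_min ≈ 30.00°.
Σ m_l² = 28, so Σ(L_z)² = 28 ℏ².
L_z,max = lℏ = 3ℏ.

θ_min ≈ 30.00°; Σ(L_z)² = 28 ℏ²; L_z,max = 3ℏ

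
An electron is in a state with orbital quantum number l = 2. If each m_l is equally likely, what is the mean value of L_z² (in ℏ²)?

m_l runs from −2 to 2, i.e. {-2, -1, 0, 1, 2}.
⟨L_z²⟩ = ℏ²·(Σ m_l²)/(2l+1) = ℏ²·10/5 = 2ℏ².

⟨L_z²⟩ = 2 ℏ²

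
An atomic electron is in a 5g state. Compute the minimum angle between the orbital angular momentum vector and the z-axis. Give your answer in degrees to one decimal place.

θ_min ≈ 26.6°

For 5g, l = 4.
|L|² = l(l+1)ℏ² = 20ℏ², so |L| = 2√5 ℏ.
The smallest angle corresponds to the largest L_z, i.e. m_l = l = 4, giving L_z = 4ℏ.
cos θ_min = 4/√20, so θ_min ≈ 26.6°.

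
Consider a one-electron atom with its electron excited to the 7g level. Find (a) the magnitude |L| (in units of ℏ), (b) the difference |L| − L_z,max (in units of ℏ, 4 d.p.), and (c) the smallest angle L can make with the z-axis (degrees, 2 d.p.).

The 7g level has l = 4.
|L| = ℏ√(4·5) = 2√5 ℏ ≈ 4.472ℏ.
|L| − L_z,max = (2√5 − 4)ℏ ≈ 0.4721ℏ.
cos θ_min = 4/√20, so θ_min ≈ 26.57°.

|L| = 2√5 ℏ ≈ 4.472ℏ; |L|−L_z,max ≈ 0.4721ℏ; θ_min ≈ 26.57°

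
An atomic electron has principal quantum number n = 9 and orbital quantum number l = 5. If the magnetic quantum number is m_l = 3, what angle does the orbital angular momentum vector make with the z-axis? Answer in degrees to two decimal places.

θ ≈ 56.79°

|L| = √(l(l+1)) ℏ = √30 ℏ.
L_z = m_l ℏ = 3ℏ.
cos θ = L_z/|L| = 3/√30, so θ ≈ 56.79°.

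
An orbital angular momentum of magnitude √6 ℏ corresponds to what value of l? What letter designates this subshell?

|L| = ℏ√(l(l+1)), so l(l+1) = 6.
Solving: l = 2.

l = 2 (d orbital)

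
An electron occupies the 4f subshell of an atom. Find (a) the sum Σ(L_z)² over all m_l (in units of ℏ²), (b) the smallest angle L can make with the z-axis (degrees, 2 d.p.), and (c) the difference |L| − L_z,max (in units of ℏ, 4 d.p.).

Σ(L_z)² = 28 ℏ²; θ_min ≈ 30.00°; |L|−L_z,max ≈ 0.4641ℏ

For 4f, l = 3.
Σ m_l² = 28, so Σ(L_z)² = 28 ℏ².
cos θ_min = 3/√12, so θ_min ≈ 30.00°.
|L| − L_z,max = (2√3 − 3)ℏ ≈ 0.4641ℏ.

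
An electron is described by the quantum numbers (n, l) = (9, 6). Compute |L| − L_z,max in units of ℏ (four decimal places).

|L| = √42 ℏ ≈ 6.4807ℏ, while L_z,max = lℏ = 6ℏ.
The difference is (√42 − 6)ℏ ≈ 0.4807ℏ.

|L| − L_z,max ≈ 0.4807ℏ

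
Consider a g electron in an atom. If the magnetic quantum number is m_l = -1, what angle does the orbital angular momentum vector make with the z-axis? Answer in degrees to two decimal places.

θ ≈ 102.92°

The letter g corresponds to l = 4.
|L|² = l(l+1)ℏ² = 20ℏ², so |L| = 2√5 ℏ.
L_z = m_l ℏ = −1ℏ.
cos θ = L_z/|L| = -1/√20, so θ ≈ 102.92°.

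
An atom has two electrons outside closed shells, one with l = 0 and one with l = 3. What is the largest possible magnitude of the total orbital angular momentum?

By the triangle rule, |l₁ − l₂| ≤ L ≤ l₁ + l₂.
Allowed values: L = 3.
The largest magnitude corresponds to L = 3: |L_tot| = ℏ√(3·4) = 2√3 ℏ.

|L_tot|_max = 2√3 ℏ ≈ 3.464ℏ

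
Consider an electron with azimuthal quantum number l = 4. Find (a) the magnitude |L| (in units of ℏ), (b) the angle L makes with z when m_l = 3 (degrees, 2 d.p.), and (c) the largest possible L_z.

|L| = 2√5 ℏ ≈ 4.472ℏ; θ(m_l=3) ≈ 47.87°; L_z,max = 4ℏ

|L| = ℏ√(4·5) = 2√5 ℏ ≈ 4.472ℏ.
For m_l = 3: cos θ = 3/√20, θ ≈ 47.87°.
L_z,max = lℏ = 4ℏ.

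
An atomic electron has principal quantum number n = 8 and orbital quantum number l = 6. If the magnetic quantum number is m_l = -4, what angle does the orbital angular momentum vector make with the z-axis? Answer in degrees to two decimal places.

θ ≈ 128.11°

|L| = √(l(l+1)) ℏ = √42 ℏ.
L_z = m_l ℏ = −4ℏ.
cos θ = L_z/|L| = -4/√42, so θ ≈ 128.11°.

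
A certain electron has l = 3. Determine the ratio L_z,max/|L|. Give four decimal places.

L_z,max/|L| = 0.8660

|L| = 2√3 ℏ ≈ 3.4641ℏ, while L_z,max = lℏ = 3ℏ.
L_z,max/|L| = 3/√12 = 0.8660.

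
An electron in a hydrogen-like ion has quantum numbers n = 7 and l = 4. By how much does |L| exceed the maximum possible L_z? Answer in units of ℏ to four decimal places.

|L| − L_z,max ≈ 0.4721ℏ

|L| = 2√5 ℏ ≈ 4.4721ℏ, while L_z,max = lℏ = 4ℏ.
The difference is (2√5 − 4)ℏ ≈ 0.4721ℏ.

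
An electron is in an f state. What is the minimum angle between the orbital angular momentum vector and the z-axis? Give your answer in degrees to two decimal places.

For an f orbital, l = 3.
|L|² = l(l+1)ℏ² = 12ℏ², so |L| = 2√3 ℏ.
The smallest angle corresponds to the largest L_z, i.e. m_l = l = 3, giving L_z = 3ℏ.
cos θ_min = 3/√12, so θ_min ≈ 30.00°.

θ_min ≈ 30.00°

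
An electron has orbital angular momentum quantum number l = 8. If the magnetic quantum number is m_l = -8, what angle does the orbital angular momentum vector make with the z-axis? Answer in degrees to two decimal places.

θ ≈ 160.53°

|L| = ℏ√(l(l+1)) = 6√2 ℏ.
L_z = m_l ℏ = −8ℏ.
cos θ = L_z/|L| = -8/√72, so θ ≈ 160.53°.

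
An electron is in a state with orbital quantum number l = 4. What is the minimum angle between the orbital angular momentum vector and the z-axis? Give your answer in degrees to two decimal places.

|L|² = l(l+1)ℏ² = 20ℏ², so |L| = 2√5 ℏ.
The smallest angle corresponds to the largest L_z, i.e. m_l = l = 4, giving L_z = 4ℏ.
cos θ_min = 4/√20, so θ_min ≈ 26.57°.

θ_min ≈ 26.57°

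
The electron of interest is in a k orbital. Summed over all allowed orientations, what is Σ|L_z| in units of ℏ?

A k state has l = 7.
The allowed m_l values are -7, -6, -5, -4, -3, -2, -1, 0, 1, 2, 3, 4, 5, 6, 7.
Σ|m_l| = 2·7(7+1)/2 = 56.

Σ|L_z| = 56 ℏ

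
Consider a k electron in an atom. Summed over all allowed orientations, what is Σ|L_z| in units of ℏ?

The letter k corresponds to l = 7.
The allowed m_l values are -7, -6, -5, -4, -3, -2, -1, 0, 1, 2, 3, 4, 5, 6, 7.
Σ|m_l| = 2·7(7+1)/2 = 56.

Σ|L_z| = 56 ℏ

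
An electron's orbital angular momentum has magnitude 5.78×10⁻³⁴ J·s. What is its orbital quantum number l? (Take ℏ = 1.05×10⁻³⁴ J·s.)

|L|/ℏ = (5.78×10⁻³⁴)/(1.05×10⁻³⁴) ≈ 5.505.
l(l+1) ≈ 5.505² ≈ 30.30, so l = 5.

l = 5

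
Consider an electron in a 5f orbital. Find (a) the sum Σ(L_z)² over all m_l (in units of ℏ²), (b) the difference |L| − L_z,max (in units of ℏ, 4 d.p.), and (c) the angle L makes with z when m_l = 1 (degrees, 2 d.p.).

For 5f, l = 3.
Σ m_l² = 28, so Σ(L_z)² = 28 ℏ².
|L| − L_z,max = (2√3 − 3)ℏ ≈ 0.4641ℏ.
For m_l = 1: cos θ = 1/√12, θ ≈ 73.22°.

Σ(L_z)² = 28 ℏ²; |L|−L_z,max ≈ 0.4641ℏ; θ(m_l=1) ≈ 73.22°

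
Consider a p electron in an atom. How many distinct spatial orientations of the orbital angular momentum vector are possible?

The letter p corresponds to l = 1.
The number of m_l values is 2l + 1 = 2·1 + 1 = 3.

3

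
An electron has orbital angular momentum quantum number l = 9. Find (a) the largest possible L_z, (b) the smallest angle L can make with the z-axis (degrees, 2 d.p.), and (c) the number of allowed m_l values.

L_z,max = 9ℏ; θ_min ≈ 18.43°; 19 values

L_z,max = lℏ = 9ℏ.
cos θ_min = 9/√90, so θ_min ≈ 18.43°.
There are 2l+1 = 19 values of m_l.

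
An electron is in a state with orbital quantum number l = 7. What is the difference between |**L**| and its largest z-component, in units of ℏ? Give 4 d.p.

|L| = 2√14 ℏ ≈ 7.4833ℏ, while L_z,max = lℏ = 7ℏ.
The difference is (2√14 − 7)ℏ ≈ 0.4833ℏ.

|L| − L_z,max ≈ 0.4833ℏ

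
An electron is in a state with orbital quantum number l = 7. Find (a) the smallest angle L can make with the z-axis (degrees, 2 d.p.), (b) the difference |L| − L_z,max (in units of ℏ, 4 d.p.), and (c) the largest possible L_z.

θ_min ≈ 20.70°; |L|−L_z,max ≈ 0.4833ℏ; L_z,max = 7ℏ

cos θ_min = 7/√56, so θ_min ≈ 20.70°.
|L| − L_z,max = (2√14 − 7)ℏ ≈ 0.4833ℏ.
L_z,max = lℏ = 7ℏ.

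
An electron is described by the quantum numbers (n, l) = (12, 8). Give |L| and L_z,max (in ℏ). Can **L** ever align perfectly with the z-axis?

|L| = 6√2 ℏ ≈ 8.4853ℏ, while L_z,max = lℏ = 8ℏ.
Since |L| > L_z,max, the vector can never point exactly along z; the closest it comes is θ_min = arccos(8/√72) ≈ 19.5°.

No: L_z,max = 8ℏ < |L| = 6√2 ℏ ≈ 8.485ℏ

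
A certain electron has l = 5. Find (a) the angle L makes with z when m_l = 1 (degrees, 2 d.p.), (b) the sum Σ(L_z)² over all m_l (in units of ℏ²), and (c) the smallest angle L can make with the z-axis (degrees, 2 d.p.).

θ(m_l=1) ≈ 79.48°; Σ(L_z)² = 110 ℏ²; θ_min ≈ 24.09°

For m_l = 1: cos θ = 1/√30, θ ≈ 79.48°.
Σ m_l² = 110, so Σ(L_z)² = 110 ℏ².
cos θ_min = 5/√30, so θ_min ≈ 24.09°.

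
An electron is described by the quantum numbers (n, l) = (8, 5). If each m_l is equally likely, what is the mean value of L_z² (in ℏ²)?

m_l runs from −5 to 5, i.e. {-5, -4, -3, -2, -1, 0, 1, 2, 3, 4, 5}.
Average of L_z² over 11 states: 110/11 ℏ² = 10 ℏ².

⟨L_z²⟩ = 10 ℏ²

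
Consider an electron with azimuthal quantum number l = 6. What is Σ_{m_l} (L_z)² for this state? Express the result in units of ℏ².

m_l runs from −6 to 6, i.e. {-6, -5, -4, -3, -2, -1, 0, 1, 2, 3, 4, 5, 6}.
Σ m_l² = 2·(1 + 4 + 9 + 16 + 25 + 36) = 182.

Σ(L_z)² = 182 ℏ²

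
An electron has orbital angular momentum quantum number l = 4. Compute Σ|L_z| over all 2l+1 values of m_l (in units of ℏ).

m_l ∈ {-4, -3, -2, -1, 0, 1, 2, 3, 4}.
Σ|m_l| = l(l+1) = 20.

Σ|L_z| = 20 ℏ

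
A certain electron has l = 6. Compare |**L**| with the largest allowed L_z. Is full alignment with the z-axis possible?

|L| = √42 ℏ ≈ 6.4807ℏ, while L_z,max = lℏ = 6ℏ.
Since |L| > L_z,max, the vector can never point exactly along z; the closest it comes is θ_min = arccos(6/√42) ≈ 22.2°.

No: L_z,max = 6ℏ < |L| = √42 ℏ ≈ 6.481ℏ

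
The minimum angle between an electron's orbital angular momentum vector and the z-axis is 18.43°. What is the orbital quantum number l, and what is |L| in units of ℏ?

l = 9, |L| = 3√10 ℏ ≈ 9.487ℏ

cos θ_min = l/√(l(l+1)) = √(l/(l+1)), so l/(l+1) = cos²(18.43°) = 0.9001.
l = cos²θ/sin²θ ≈ 9.
Then |L| = ℏ√(9·10) = 3√10 ℏ.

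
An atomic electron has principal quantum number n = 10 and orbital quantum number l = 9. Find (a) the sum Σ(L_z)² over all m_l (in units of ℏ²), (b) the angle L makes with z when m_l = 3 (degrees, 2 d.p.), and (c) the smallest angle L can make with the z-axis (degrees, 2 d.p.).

Σ(L_z)² = 570 ℏ²; θ(m_l=3) ≈ 71.57°; θ_min ≈ 18.43°

Σ m_l² = 570, so Σ(L_z)² = 570 ℏ².
For m_l = 3: cos θ = 3/√90, θ ≈ 71.57°.
cos θ_min = 9/√90, so θ_min ≈ 18.43°.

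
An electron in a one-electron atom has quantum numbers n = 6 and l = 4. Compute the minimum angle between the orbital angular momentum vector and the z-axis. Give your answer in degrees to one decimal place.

|L| = ℏ√(l(l+1)) = 2√5 ℏ.
The smallest angle corresponds to the largest L_z, i.e. m_l = l = 4, giving L_z = 4ℏ.
cos θ_min = 4/√20, so θ_min ≈ 26.6°.

θ_min ≈ 26.6°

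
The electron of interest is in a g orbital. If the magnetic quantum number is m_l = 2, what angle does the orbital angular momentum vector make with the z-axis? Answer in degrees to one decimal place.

The letter g corresponds to l = 4.
|L| = ℏ√(l(l+1)) = 2√5 ℏ.
L_z = m_l ℏ = 2ℏ.
cos θ = L_z/|L| = 2/√20, so θ ≈ 63.4°.

θ ≈ 63.4°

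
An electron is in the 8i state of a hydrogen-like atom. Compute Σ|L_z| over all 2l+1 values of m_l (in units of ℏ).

Σ|L_z| = 42 ℏ

For 8i, l = 6.
The allowed m_l values are -6, -5, -4, -3, -2, -1, 0, 1, 2, 3, 4, 5, 6.
Σ|m_l| = 2·6(6+1)/2 = 42.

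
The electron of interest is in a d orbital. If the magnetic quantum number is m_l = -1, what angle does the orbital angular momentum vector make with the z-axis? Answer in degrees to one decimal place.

For a d orbital, l = 2.
|L| = ℏ√(l(l+1)) = √6 ℏ.
L_z = m_l ℏ = −1ℏ.
cos θ = L_z/|L| = -1/√6, so θ ≈ 114.1°.

θ ≈ 114.1°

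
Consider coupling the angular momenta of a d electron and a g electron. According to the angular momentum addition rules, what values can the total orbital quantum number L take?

L = 2, 3, 4, 5, 6

By the triangle rule, |l₁ − l₂| ≤ L ≤ l₁ + l₂.
So L can be 2, 3, 4, 5, 6.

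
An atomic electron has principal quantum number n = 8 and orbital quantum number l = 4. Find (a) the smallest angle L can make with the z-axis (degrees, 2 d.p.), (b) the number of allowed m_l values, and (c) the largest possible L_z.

cos θ_min = 4/√20, so θ_min ≈ 26.57°.
There are 2l+1 = 9 values of m_l.
L_z,max = lℏ = 4ℏ.

θ_min ≈ 26.57°; 9 values; L_z,max = 4ℏ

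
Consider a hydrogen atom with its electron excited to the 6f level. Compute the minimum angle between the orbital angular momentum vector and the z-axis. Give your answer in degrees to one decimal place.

θ_min ≈ 30.0°

The 6f level has l = 3.
|L| = ℏ√(l(l+1)) = 2√3 ℏ.
The smallest angle corresponds to the largest L_z, i.e. m_l = l = 3, giving L_z = 3ℏ.
cos θ_min = 3/√12, so θ_min ≈ 30.0°.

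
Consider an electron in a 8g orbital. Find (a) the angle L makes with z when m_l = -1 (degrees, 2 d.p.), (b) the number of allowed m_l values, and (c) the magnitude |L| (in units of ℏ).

The 8g subshell has l = 4.
For m_l = -1: cos θ = -1/√20, θ ≈ 102.92°.
There are 2l+1 = 9 values of m_l.
|L| = ℏ√(4·5) = 2√5 ℏ ≈ 4.472ℏ.

θ(m_l=-1) ≈ 102.92°; 9 values; |L| = 2√5 ℏ ≈ 4.472ℏ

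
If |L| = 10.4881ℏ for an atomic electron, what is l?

l = 10

(|L|/ℏ)² = l(l+1) = 110.
Solving: l = 10.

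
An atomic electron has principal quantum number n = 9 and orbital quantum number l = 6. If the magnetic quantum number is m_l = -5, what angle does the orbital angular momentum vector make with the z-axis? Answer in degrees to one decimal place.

θ ≈ 140.5°

|L| = ℏ√(l(l+1)) = √42 ℏ.
L_z = m_l ℏ = −5ℏ.
cos θ = L_z/|L| = -5/√42, so θ ≈ 140.5°.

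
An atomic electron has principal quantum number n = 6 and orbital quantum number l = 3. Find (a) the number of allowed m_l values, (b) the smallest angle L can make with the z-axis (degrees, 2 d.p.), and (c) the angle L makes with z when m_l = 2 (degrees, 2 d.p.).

7 values; θ_min ≈ 30.00°; θ(m_l=2) ≈ 54.74°

There are 2l+1 = 7 values of m_l.
cos θ_min = 3/√12, so θ_min ≈ 30.00°.
For m_l = 2: cos θ = 2/√12, θ ≈ 54.74°.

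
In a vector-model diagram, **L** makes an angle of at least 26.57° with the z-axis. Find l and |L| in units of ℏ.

cos²θ_min = l/(l+1) = 0.7999.
Thus l = 0.7999/(1 − 0.7999) ≈ 4.
Then |L| = ℏ√(4·5) = 2√5 ℏ.

l = 4, |L| = 2√5 ℏ ≈ 4.472ℏ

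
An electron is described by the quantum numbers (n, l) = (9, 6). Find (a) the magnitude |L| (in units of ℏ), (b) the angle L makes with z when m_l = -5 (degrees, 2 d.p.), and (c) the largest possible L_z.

|L| = √42 ℏ ≈ 6.481ℏ; θ(m_l=-5) ≈ 140.49°; L_z,max = 6ℏ

|L| = ℏ√(6·7) = √42 ℏ ≈ 6.481ℏ.
For m_l = -5: cos θ = -5/√42, θ ≈ 140.49°.
L_z,max = lℏ = 6ℏ.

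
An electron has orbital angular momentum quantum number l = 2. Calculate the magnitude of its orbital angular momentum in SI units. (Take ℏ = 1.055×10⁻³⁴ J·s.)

|L| = ℏ√(l(l+1)) = ℏ√(2·3) = √6 ℏ
Numerically, |L| = 2.449 × (1.055×10⁻³⁴ J·s) = 2.584×10⁻³⁴ J·s.

|L| = 2.584×10⁻³⁴ J·s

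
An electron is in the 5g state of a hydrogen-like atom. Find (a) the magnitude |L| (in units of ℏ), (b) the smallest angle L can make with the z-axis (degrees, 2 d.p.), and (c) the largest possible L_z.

|L| = 2√5 ℏ ≈ 4.472ℏ; θ_min ≈ 26.57°; L_z,max = 4ℏ

The 5g subshell has l = 4.
|L| = ℏ√(4·5) = 2√5 ℏ ≈ 4.472ℏ.
cos θ_min = 4/√20, so θ_min ≈ 26.57°.
L_z,max = lℏ = 4ℏ.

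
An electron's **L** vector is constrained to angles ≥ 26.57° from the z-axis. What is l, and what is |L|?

cos θ_min = l/√(l(l+1)) = √(l/(l+1)), so l/(l+1) = cos²(26.57°) = 0.7999.
l = cos²θ/sin²θ ≈ 4.
Then |L| = ℏ√(4·5) = 2√5 ℏ.

l = 4, |L| = 2√5 ℏ ≈ 4.472ℏ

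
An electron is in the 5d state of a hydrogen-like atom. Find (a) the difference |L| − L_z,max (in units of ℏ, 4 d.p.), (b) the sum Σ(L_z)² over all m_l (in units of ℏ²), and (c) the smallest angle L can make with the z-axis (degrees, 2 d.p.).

For 5d, l = 2.
|L| − L_z,max = (√6 − 2)ℏ ≈ 0.4495ℏ.
Σ m_l² = 10, so Σ(L_z)² = 10 ℏ².
cos θ_min = 2/√6, so θ_min ≈ 35.26°.

|L|−L_z,max ≈ 0.4495ℏ; Σ(L_z)² = 10 ℏ²; θ_min ≈ 35.26°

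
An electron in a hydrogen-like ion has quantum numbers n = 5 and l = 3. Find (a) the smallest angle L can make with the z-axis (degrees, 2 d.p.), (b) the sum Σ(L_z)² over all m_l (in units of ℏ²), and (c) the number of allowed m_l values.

θ_min ≈ 30.00°; Σ(L_z)² = 28 ℏ²; 7 values

cos θ_min = 3/√12, so θ_min ≈ 30.00°.
Σ m_l² = 28, so Σ(L_z)² = 28 ℏ².
There are 2l+1 = 7 values of m_l.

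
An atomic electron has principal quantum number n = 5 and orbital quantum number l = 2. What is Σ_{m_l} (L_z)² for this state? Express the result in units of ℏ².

m_l runs from −2 to 2, i.e. {-2, -1, 0, 1, 2}.
Summing m² from −2 to 2: Σ m_l² = 10.

Σ(L_z)² = 10 ℏ²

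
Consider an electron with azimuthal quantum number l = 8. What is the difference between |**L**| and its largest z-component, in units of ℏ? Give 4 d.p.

|L| = 6√2 ℏ ≈ 8.4853ℏ, while L_z,max = lℏ = 8ℏ.
The difference is (6√2 − 8)ℏ ≈ 0.4853ℏ.

|L| − L_z,max ≈ 0.4853ℏ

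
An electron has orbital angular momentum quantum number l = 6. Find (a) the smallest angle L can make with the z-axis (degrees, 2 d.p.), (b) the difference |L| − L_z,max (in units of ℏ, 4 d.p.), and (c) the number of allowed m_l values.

θ_min ≈ 22.21°; |L|−L_z,max ≈ 0.4807ℏ; 13 values

cos θ_min = 6/√42, so θ_min ≈ 22.21°.
|L| − L_z,max = (√42 − 6)ℏ ≈ 0.4807ℏ.
There are 2l+1 = 13 values of m_l.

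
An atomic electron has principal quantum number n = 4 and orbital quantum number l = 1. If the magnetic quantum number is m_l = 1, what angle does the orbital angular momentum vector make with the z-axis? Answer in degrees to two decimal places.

|L| = √(l(l+1)) ℏ = √2 ℏ.
L_z = m_l ℏ = 1ℏ.
cos θ = L_z/|L| = 1/√2, so θ ≈ 45.00°.

θ ≈ 45.00°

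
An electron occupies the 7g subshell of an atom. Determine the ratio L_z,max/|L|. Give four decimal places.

L_z,max/|L| = 0.8944

The 7g subshell has l = 4.
|L| = 2√5 ℏ ≈ 4.4721ℏ, while L_z,max = lℏ = 4ℏ.
L_z,max/|L| = 4/√20 = 0.8944.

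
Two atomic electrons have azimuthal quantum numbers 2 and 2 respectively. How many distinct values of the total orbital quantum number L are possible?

5

Angular momentum addition gives L = |l₁ − l₂|, …, l₁ + l₂.
Allowed values: L = 0, 1, 2, 3, 4.
That is 5 values.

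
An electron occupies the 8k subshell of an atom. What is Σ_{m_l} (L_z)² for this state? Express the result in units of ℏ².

For 8k, l = 7.
m_l runs from −7 to 7, i.e. {-7, -6, -5, -4, -3, -2, -1, 0, 1, 2, 3, 4, 5, 6, 7}.
Σ m_l² = 2·(1 + 4 + 9 + 16 + 25 + 36 + 49) = 280.

Σ(L_z)² = 280 ℏ²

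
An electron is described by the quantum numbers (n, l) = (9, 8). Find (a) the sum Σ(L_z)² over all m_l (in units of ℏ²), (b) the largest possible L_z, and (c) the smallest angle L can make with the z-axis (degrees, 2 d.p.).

Σ(L_z)² = 408 ℏ²; L_z,max = 8ℏ; θ_min ≈ 19.47°

Σ m_l² = 408, so Σ(L_z)² = 408 ℏ².
L_z,max = lℏ = 8ℏ.
cos θ_min = 8/√72, so θ_min ≈ 19.47°.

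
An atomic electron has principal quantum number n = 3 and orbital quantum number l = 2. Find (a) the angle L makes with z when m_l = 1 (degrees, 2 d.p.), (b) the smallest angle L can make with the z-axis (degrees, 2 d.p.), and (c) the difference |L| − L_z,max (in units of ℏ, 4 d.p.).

θ(m_l=1) ≈ 65.91°; θ_min ≈ 35.26°; |L|−L_z,max ≈ 0.4495ℏ

For m_l = 1: cos θ = 1/√6, θ ≈ 65.91°.
cos θ_min = 2/√6, so θ_min ≈ 35.26°.
|L| − L_z,max = (√6 − 2)ℏ ≈ 0.4495ℏ.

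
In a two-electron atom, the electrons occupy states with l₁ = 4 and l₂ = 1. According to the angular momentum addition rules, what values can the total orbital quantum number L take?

L = 3, 4, 5

The total orbital quantum number L ranges from |l₁ − l₂| to l₁ + l₂ in integer steps.
L ∈ {3, 4, 5}.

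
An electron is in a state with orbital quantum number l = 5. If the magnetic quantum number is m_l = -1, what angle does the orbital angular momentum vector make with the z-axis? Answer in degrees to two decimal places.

θ ≈ 100.52°

|L| = √(l(l+1)) ℏ = √30 ℏ.
L_z = m_l ℏ = −1ℏ.
cos θ = L_z/|L| = -1/√30, so θ ≈ 100.52°.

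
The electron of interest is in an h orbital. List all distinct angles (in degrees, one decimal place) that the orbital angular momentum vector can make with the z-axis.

θ ∈ {24.1°, 43.1°, 56.8°, 68.6°, 79.5°, 90.0°, 100.5°, 111.4°, 123.2°, 136.9°, 155.9°}

The letter h corresponds to l = 5.
|L| = √(l(l+1)) ℏ = √30 ℏ.
cos θ = m_l/√30 for each m_l ∈ {-5, -4, -3, -2, -1, 0, 1, 2, 3, 4, 5}.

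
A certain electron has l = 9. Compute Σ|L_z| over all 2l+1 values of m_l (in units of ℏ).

Σ|L_z| = 90 ℏ

m_l runs from −9 to 9, i.e. {-9, -8, -7, -6, -5, -4, -3, -2, -1, 0, 1, 2, 3, 4, 5, 6, 7, 8, 9}.
Σ|m_l| = 2(1+2+…+9) = 90.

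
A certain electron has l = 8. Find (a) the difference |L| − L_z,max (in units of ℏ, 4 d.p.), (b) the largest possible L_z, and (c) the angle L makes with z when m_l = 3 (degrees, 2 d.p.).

|L| − L_z,max = (6√2 − 8)ℏ ≈ 0.4853ℏ.
L_z,max = lℏ = 8ℏ.
For m_l = 3: cos θ = 3/√72, θ ≈ 69.30°.

|L|−L_z,max ≈ 0.4853ℏ; L_z,max = 8ℏ; θ(m_l=3) ≈ 69.30°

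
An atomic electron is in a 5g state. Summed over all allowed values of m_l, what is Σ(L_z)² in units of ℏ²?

The 5g subshell has l = 4.
m_l ∈ {-4, -3, -2, -1, 0, 1, 2, 3, 4}.
Summing m² from −4 to 4: Σ m_l² = 60.

Σ(L_z)² = 60 ℏ²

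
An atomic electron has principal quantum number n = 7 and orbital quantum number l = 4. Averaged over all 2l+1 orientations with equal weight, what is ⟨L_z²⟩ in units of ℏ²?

⟨L_z²⟩ = 6.667 ℏ²

m_l runs from −4 to 4, i.e. {-4, -3, -2, -1, 0, 1, 2, 3, 4}.
⟨L_z²⟩ = ℏ²·l(l+1)/3 = 6.667ℏ².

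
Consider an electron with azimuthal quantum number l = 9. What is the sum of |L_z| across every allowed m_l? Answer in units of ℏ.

The allowed m_l values are -9, -8, -7, -6, -5, -4, -3, -2, -1, 0, 1, 2, 3, 4, 5, 6, 7, 8, 9.
Σ|m_l| = 2(1+2+…+9) = 90.

Σ|L_z| = 90 ℏ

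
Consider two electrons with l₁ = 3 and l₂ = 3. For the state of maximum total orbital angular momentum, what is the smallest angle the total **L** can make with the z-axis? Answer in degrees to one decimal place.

θ_min ≈ 22.2°

By the triangle rule, |l₁ − l₂| ≤ L ≤ l₁ + l₂.
L ∈ {0, 1, 2, 3, 4, 5, 6}.
The maximum is L = 6, with |L_tot| = ℏ√(6·7) = √42 ℏ.
The minimum angle with z is arccos(6/√42) ≈ 22.2°.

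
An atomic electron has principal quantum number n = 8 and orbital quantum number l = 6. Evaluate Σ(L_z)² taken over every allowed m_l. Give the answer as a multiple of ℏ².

m_l runs from −6 to 6, i.e. {-6, -5, -4, -3, -2, -1, 0, 1, 2, 3, 4, 5, 6}.
Σ m_l² = l(l+1)(2l+1)/3 = 6·7·13/3 = 182.

Σ(L_z)² = 182 ℏ²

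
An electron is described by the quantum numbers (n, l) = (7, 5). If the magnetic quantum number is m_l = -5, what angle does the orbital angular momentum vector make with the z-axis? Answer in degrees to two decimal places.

|L| = ℏ√(l(l+1)) = √30 ℏ.
L_z = m_l ℏ = −5ℏ.
cos θ = L_z/|L| = -5/√30, so θ ≈ 155.91°.

θ ≈ 155.91°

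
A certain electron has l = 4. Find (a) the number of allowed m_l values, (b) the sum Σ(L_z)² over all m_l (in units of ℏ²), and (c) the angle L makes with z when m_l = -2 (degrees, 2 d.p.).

There are 2l+1 = 9 values of m_l.
Σ m_l² = 60, so Σ(L_z)² = 60 ℏ².
For m_l = -2: cos θ = -2/√20, θ ≈ 116.57°.

9 values; Σ(L_z)² = 60 ℏ²; θ(m_l=-2) ≈ 116.57°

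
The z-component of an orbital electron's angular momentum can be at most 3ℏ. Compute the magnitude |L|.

|L| = 2√3 ℏ ≈ 3.464ℏ

The maximum L_z equals lℏ, giving l = 3.
Then |L| = ℏ√(3·4) = 2√3 ℏ.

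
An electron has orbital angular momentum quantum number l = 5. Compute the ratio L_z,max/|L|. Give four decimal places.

L_z,max/|L| = 0.9129

|L| = √30 ℏ ≈ 5.4772ℏ, while L_z,max = lℏ = 5ℏ.
L_z,max/|L| = 5/√30 = 0.9129.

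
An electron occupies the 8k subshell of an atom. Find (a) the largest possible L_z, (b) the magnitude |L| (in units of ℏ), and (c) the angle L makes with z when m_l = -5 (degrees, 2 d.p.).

For 8k, l = 7.
L_z,max = lℏ = 7ℏ.
|L| = ℏ√(7·8) = 2√14 ℏ ≈ 7.483ℏ.
For m_l = -5: cos θ = -5/√56, θ ≈ 131.92°.

L_z,max = 7ℏ; |L| = 2√14 ℏ ≈ 7.483ℏ; θ(m_l=-5) ≈ 131.92°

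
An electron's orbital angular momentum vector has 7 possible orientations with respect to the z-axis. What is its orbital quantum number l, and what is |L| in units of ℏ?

l = 3, |L| = 2√3 ℏ ≈ 3.464ℏ

Since there are 2l+1 = 7 values of m_l, l = 3.
Then |L| = √(l(l+1)) ℏ = 2√3 ℏ.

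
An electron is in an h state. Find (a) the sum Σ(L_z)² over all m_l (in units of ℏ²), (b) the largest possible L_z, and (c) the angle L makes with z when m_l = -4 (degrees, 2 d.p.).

An h state has l = 5.
Σ m_l² = 110, so Σ(L_z)² = 110 ℏ².
L_z,max = lℏ = 5ℏ.
For m_l = -4: cos θ = -4/√30, θ ≈ 136.91°.

Σ(L_z)² = 110 ℏ²; L_z,max = 5ℏ; θ(m_l=-4) ≈ 136.91°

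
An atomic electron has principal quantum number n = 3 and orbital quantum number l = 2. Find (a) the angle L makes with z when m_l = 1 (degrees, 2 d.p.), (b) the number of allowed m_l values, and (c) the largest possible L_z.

For m_l = 1: cos θ = 1/√6, θ ≈ 65.91°.
There are 2l+1 = 5 values of m_l.
L_z,max = lℏ = 2ℏ.

θ(m_l=1) ≈ 65.91°; 5 values; L_z,max = 2ℏ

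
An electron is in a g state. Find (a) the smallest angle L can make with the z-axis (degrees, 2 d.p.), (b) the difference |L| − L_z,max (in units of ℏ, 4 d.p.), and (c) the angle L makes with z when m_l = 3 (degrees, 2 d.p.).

For a g orbital, l = 4.
cos θ_min = 4/√20, so θ_min ≈ 26.57°.
|L| − L_z,max = (2√5 − 4)ℏ ≈ 0.4721ℏ.
For m_l = 3: cos θ = 3/√20, θ ≈ 47.87°.

θ_min ≈ 26.57°; |L|−L_z,max ≈ 0.4721ℏ; θ(m_l=3) ≈ 47.87°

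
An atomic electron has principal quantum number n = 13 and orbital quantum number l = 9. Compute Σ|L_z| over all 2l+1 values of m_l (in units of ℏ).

Σ|L_z| = 90 ℏ

m_l ∈ {-9, -8, -7, -6, -5, -4, -3, -2, -1, 0, 1, 2, 3, 4, 5, 6, 7, 8, 9}.
Σ|m_l| = l(l+1) = 90.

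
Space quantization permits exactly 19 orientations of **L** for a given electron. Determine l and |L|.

l = 9, |L| = 3√10 ℏ ≈ 9.487ℏ

19 = 2l + 1, so l = (19−1)/2 = 9.
|L| = ℏ√(l(l+1)) = ℏ√(9·10) = 3√10 ℏ.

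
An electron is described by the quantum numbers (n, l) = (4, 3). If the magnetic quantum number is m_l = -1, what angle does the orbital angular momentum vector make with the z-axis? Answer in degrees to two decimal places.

|L|² = l(l+1)ℏ² = 12ℏ², so |L| = 2√3 ℏ.
L_z = m_l ℏ = −1ℏ.
cos θ = L_z/|L| = -1/√12, so θ ≈ 106.78°.

θ ≈ 106.78°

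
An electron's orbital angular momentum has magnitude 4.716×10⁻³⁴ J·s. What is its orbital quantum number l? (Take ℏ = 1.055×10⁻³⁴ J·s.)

|L|/ℏ = (4.716×10⁻³⁴)/(1.055×10⁻³⁴) ≈ 4.470.
l(l+1) ≈ 4.470² ≈ 19.98, so l = 4.

l = 4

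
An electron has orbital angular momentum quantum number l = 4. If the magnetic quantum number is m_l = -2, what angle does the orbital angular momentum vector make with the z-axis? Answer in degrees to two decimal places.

θ ≈ 116.57°

|L|² = l(l+1)ℏ² = 20ℏ², so |L| = 2√5 ℏ.
L_z = m_l ℏ = −2ℏ.
cos θ = L_z/|L| = -2/√20, so θ ≈ 116.57°.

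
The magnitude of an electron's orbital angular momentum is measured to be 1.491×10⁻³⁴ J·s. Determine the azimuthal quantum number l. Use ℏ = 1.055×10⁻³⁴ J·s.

Dividing by ℏ: |L|/ℏ ≈ 1.413.
l(l+1) ≈ 1.413² ≈ 2.00, so l = 1.

l = 1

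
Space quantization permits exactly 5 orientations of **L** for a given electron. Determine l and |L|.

l = 2, |L| = √6 ℏ ≈ 2.449ℏ

2l + 1 = 5 ⇒ l = 2.
|L| = ℏ√(l(l+1)) = ℏ√(2·3) = √6 ℏ.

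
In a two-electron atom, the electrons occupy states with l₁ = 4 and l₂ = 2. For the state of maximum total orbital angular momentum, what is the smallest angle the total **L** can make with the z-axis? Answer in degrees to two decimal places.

Angular momentum addition gives L = |l₁ − l₂|, …, l₁ + l₂.
Allowed values: L = 2, 3, 4, 5, 6.
The maximum is L = 6, with |L_tot| = ℏ√(6·7) = √42 ℏ.
The minimum angle with z is arccos(6/√42) ≈ 22.21°.

θ_min ≈ 22.21°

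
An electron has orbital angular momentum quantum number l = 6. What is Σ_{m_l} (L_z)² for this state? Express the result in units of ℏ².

Σ(L_z)² = 182 ℏ²

m_l ∈ {-6, -5, -4, -3, -2, -1, 0, 1, 2, 3, 4, 5, 6}.
Σ m_l² = 2·(1 + 4 + 9 + 16 + 25 + 36) = 182.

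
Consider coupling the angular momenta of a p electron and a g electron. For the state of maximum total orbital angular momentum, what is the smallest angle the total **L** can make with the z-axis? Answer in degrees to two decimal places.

L runs from |1 − 4| = 3 to 1 + 4 = 5.
Allowed values: L = 3, 4, 5.
The maximum is L = 5, with |L_tot| = ℏ√(5·6) = √30 ℏ.
The minimum angle with z is arccos(5/√30) ≈ 24.09°.

θ_min ≈ 24.09°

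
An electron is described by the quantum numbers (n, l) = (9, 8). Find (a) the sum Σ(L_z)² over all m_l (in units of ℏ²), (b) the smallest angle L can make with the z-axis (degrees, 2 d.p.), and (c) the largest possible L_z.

Σ(L_z)² = 408 ℏ²; θ_min ≈ 19.47°; L_z,max = 8ℏ

Σ m_l² = 408, so Σ(L_z)² = 408 ℏ².
cos θ_min = 8/√72, so θ_min ≈ 19.47°.
L_z,max = lℏ = 8ℏ.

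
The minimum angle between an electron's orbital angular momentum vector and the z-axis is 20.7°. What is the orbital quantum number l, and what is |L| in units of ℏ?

l = 7, |L| = 2√14 ℏ ≈ 7.483ℏ

cos²θ_min = l/(l+1) = 0.8751.
Thus l = 0.8751/(1 − 0.8751) ≈ 7.
Then |L| = ℏ√(7·8) = 2√14 ℏ.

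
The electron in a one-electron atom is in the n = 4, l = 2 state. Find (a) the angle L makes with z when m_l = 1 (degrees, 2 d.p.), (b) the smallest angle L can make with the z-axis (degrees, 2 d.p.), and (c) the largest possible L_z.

For m_l = 1: cos θ = 1/√6, θ ≈ 65.91°.
cos θ_min = 2/√6, so θ_min ≈ 35.26°.
L_z,max = lℏ = 2ℏ.

θ(m_l=1) ≈ 65.91°; θ_min ≈ 35.26°; L_z,max = 2ℏ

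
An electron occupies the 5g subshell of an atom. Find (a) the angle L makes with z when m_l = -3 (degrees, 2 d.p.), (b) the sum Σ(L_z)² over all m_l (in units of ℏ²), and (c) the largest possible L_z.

θ(m_l=-3) ≈ 132.13°; Σ(L_z)² = 60 ℏ²; L_z,max = 4ℏ

5g means n = 5, l = 4.
For m_l = -3: cos θ = -3/√20, θ ≈ 132.13°.
Σ m_l² = 60, so Σ(L_z)² = 60 ℏ².
L_z,max = lℏ = 4ℏ.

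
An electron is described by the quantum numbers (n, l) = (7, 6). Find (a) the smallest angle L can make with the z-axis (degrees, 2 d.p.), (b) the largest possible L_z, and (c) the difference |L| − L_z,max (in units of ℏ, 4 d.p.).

θ_min ≈ 22.21°; L_z,max = 6ℏ; |L|−L_z,max ≈ 0.4807ℏ

cos θ_min = 6/√42, so θ_min ≈ 22.21°.
L_z,max = lℏ = 6ℏ.
|L| − L_z,max = (√42 − 6)ℏ ≈ 0.4807ℏ.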